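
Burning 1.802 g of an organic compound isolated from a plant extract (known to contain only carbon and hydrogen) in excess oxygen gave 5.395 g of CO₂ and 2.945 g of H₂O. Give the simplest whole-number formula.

mol C = 5.395 g CO₂ ÷ 44.009 g/mol = 0.12259 mol
mol H = 2 × 2.945 g H₂O ÷ 18.015 g/mol = 0.32695 mol
Divide by the smallest (0.12259 mol): C 1.000, H 2.667
Multiplying each by 3 gives whole numbers: C 3.00, H 8.00

C3H8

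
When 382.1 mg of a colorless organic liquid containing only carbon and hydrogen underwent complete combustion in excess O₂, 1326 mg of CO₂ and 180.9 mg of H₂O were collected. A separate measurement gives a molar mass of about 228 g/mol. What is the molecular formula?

C18H12

mol C = 1.326 g CO₂ ÷ 44.009 g/mol = 0.030130 mol
mol H = 2 × 0.1809 g H₂O ÷ 18.015 g/mol = 0.020083 mol
Divide by the smallest (0.020083 mol): C 1.500, H 1.000
Multiplying each by 2 gives whole numbers: C 3.00, H 2.00
Empirical formula: C3H2
Empirical-formula mass = 38.05 g/mol; 228 ÷ 38.05 ≈ 6, so the molecular formula is C18H12.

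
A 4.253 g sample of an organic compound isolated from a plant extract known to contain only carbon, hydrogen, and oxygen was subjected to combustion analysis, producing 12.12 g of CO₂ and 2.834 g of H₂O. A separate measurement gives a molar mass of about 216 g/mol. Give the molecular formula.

mol C = 12.12 g CO₂ ÷ 44.009 g/mol = 0.27540 mol
mol H = 2 × 2.834 g H₂O ÷ 18.015 g/mol = 0.31463 mol
mass O = 4.253 − (3.3078 + 0.31714) = 0.62805 g → mol O = 0.62805 ÷ 15.999 = 0.039255 mol
Divide by the smallest (0.039255 mol): C 7.016, H 8.015, O 1.000
Empirical formula: C7H8O
Empirical-formula mass = 108.14 g/mol; 216 ÷ 108.14 ≈ 2, so the molecular formula is C14H16O2.

C14H16O2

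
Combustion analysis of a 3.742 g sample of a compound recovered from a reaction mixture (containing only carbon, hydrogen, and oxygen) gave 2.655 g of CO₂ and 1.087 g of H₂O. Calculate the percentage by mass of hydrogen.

mol C = 2.655 g CO₂ ÷ 44.009 g/mol = 0.060329 mol
mol H = 2 × 1.087 g H₂O ÷ 18.015 g/mol = 0.12068 mol
mass O = 3.742 − (0.72461 + 0.12164) = 2.8958 g → mol O = 2.8958 ÷ 15.999 = 0.18100 mol
mass % H = 0.12164 g ÷ 3.742 g × 100%

3.25%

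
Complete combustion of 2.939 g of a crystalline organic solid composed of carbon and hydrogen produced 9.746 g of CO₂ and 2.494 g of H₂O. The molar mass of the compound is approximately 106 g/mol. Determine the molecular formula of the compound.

mol C = 9.746 g CO₂ ÷ 44.009 g/mol = 0.22145 mol
mol H = 2 × 2.494 g H₂O ÷ 18.015 g/mol = 0.27688 mol
Divide by the smallest (0.22145 mol): C 1.000, H 1.250
Multiplying each by 4 gives whole numbers: C 4.00, H 5.00
Empirical formula: C4H5
Empirical-formula mass = 53.08 g/mol; 106 ÷ 53.08 ≈ 2, so the molecular formula is C8H10.

C8H10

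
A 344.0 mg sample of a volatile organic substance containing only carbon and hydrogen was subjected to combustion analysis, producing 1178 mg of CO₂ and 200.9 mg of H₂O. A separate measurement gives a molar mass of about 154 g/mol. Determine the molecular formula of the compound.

C12H10

mol C = 1.178 g CO₂ ÷ 44.009 g/mol = 0.026767 mol
mol H = 2 × 0.2009 g H₂O ÷ 18.015 g/mol = 0.022304 mol
Divide by the smallest (0.022304 mol): C 1.200, H 1.000
Multiplying each by 5 gives whole numbers: C 6.00, H 5.00
Empirical formula: C6H5
Empirical-formula mass = 77.11 g/mol; 154 ÷ 77.11 ≈ 2, so the molecular formula is C12H10.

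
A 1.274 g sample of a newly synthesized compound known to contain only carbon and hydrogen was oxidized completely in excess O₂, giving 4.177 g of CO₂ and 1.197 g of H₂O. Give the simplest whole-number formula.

C5H7

mol C = 4.177 g CO₂ ÷ 44.009 g/mol = 0.094912 mol
mol H = 2 × 1.197 g H₂O ÷ 18.015 g/mol = 0.13289 mol
Divide by the smallest (0.094912 mol): C 1.000, H 1.400
Multiplying each by 5 gives whole numbers: C 5.00, H 7.00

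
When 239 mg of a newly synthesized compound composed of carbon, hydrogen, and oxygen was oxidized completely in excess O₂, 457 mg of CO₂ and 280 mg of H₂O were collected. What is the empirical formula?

C2H6O

mol C = 0.457 g CO₂ ÷ 44.009 g/mol = 0.01038 mol
mol H = 2 × 0.280 g H₂O ÷ 18.015 g/mol = 0.03109 mol
mass O = 0.239 − (0.1247 + 0.03133) = 0.08294 g → mol O = 0.08294 ÷ 15.999 = 0.005184 mol
Divide by the smallest (0.005184 mol): C 2.003, H 5.996, O 1.000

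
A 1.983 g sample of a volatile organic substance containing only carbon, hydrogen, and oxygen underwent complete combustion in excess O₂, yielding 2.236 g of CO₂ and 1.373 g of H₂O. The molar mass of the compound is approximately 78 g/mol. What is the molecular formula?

mol C = 2.236 g CO₂ ÷ 44.009 g/mol = 0.050808 mol
mol H = 2 × 1.373 g H₂O ÷ 18.015 g/mol = 0.15243 mol
mass O = 1.983 − (0.61025 + 0.15365) = 1.2191 g → mol O = 1.2191 ÷ 15.999 = 0.076198 mol
Divide by the smallest (0.050808 mol): C 1.000, H 3.000, O 1.500
Multiplying each by 2 gives whole numbers: C 2.00, H 6.00, O 3.00
Empirical formula: C2H6O3
Empirical-formula mass = 78.07 g/mol; 78 ÷ 78.07 ≈ 1, so the molecular formula is C2H6O3.

C2H6O3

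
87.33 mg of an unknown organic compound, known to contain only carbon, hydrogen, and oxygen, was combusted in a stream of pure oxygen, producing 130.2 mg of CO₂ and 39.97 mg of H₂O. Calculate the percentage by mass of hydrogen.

mol C = 0.1302 g CO₂ ÷ 44.009 g/mol = 0.0029585 mol
mol H = 2 × 0.03997 g H₂O ÷ 18.015 g/mol = 0.0044374 mol
mass O = 0.08733 − (0.035534 + 0.0044729) = 0.047323 g → mol O = 0.047323 ÷ 15.999 = 0.0029579 mol
mass % H = 0.0044729 g ÷ 0.08733 g × 100%

5.12%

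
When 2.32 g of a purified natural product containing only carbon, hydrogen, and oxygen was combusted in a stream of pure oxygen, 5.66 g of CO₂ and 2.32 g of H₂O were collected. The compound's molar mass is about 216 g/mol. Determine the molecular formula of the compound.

C12H24O3

mol C = 5.66 g CO₂ ÷ 44.009 g/mol = 0.1286 mol
mol H = 2 × 2.32 g H₂O ÷ 18.015 g/mol = 0.2576 mol
mass O = 2.32 − (1.545 + 0.2596) = 0.5156 g → mol O = 0.5156 ÷ 15.999 = 0.03223 mol
Divide by the smallest (0.03223 mol): C 3.990, H 7.992, O 1.000
Empirical formula: C4H8O
Empirical-formula mass = 72.11 g/mol; 216 ÷ 72.11 ≈ 3, so the molecular formula is C12H24O3.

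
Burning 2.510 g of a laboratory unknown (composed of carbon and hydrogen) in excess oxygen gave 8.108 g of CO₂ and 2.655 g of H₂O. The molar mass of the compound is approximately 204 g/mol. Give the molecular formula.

C15H24

mol C = 8.108 g CO₂ ÷ 44.009 g/mol = 0.18424 mol
mol H = 2 × 2.655 g H₂O ÷ 18.015 g/mol = 0.29475 mol
Divide by the smallest (0.18424 mol): C 1.000, H 1.600
Multiplying each by 5 gives whole numbers: C 5.00, H 8.00
Empirical formula: C5H8
Empirical-formula mass = 68.12 g/mol; 204 ÷ 68.12 ≈ 3, so the molecular formula is C15H24.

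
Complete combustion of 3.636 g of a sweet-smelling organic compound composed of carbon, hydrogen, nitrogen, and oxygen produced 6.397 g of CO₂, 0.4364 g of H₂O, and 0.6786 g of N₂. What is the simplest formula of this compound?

C6H2N2O3

mol C = 6.397 g CO₂ ÷ 44.009 g/mol = 0.14536 mol
mol H = 2 × 0.4364 g H₂O ÷ 18.015 g/mol = 0.048449 mol
mol N = 2 × 0.6786 g N₂ ÷ 28.014 g/mol = 0.048447 mol
mass O = 3.636 − (1.7459 + 0.048836 + 0.67860) = 1.1627 g → mol O = 1.1627 ÷ 15.999 = 0.072672 mol
Divide by the smallest (0.048447 mol): C 3.000, H 1.000, N 1.000, O 1.500
Multiplying each by 2 gives whole numbers: C 6.00, H 2.00, N 2.00, O 3.00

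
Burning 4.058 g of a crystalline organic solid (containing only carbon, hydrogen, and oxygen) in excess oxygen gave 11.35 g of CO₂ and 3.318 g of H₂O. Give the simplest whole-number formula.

C7H10O

mol C = 11.35 g CO₂ ÷ 44.009 g/mol = 0.25790 mol
mol H = 2 × 3.318 g H₂O ÷ 18.015 g/mol = 0.36836 mol
mass O = 4.058 − (3.0977 + 0.37131) = 0.58903 g → mol O = 0.58903 ÷ 15.999 = 0.036817 mol
Divide by the smallest (0.036817 mol): C 7.005, H 10.005, O 1.000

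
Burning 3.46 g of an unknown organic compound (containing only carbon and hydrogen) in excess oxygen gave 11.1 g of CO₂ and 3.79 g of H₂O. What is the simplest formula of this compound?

mol C = 11.1 g CO₂ ÷ 44.009 g/mol = 0.2522 mol
mol H = 2 × 3.79 g H₂O ÷ 18.015 g/mol = 0.4208 mol
Divide by the smallest (0.2522 mol): C 1.000, H 1.668
Multiplying each by 3 gives whole numbers: C 3.00, H 5.00

C3H5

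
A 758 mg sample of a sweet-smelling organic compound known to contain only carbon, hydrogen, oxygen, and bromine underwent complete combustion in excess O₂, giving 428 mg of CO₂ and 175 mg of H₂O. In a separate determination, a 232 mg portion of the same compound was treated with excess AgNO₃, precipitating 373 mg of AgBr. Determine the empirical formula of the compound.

C3H6Br2O2

mol C = 0.428 g CO₂ ÷ 44.009 g/mol = 0.009725 mol
mol H = 2 × 0.175 g H₂O ÷ 18.015 g/mol = 0.01943 mol
From the AgBr data: mol Br per gram of compound = (0.373 ÷ 187.772) ÷ 0.232 = 0.008562 mol/g, so in the 0.758 g combustion sample mol Br = 0.006490 mol
mass O = 0.758 − (0.1168 + 0.01958 + 0.5186) = 0.1030 g → mol O = 0.1030 ÷ 15.999 = 0.006439 mol
Divide by the smallest (0.006439 mol): C 1.510, H 3.017, Br 1.008, O 1.000
Multiplying each by 2 gives whole numbers: C 3.02, H 6.03, Br 2.02, O 2.00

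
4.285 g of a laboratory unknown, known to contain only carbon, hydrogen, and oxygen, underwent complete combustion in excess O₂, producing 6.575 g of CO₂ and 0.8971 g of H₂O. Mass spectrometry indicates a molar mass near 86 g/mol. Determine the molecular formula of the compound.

mol C = 6.575 g CO₂ ÷ 44.009 g/mol = 0.14940 mol
mol H = 2 × 0.8971 g H₂O ÷ 18.015 g/mol = 0.099595 mol
mass O = 4.285 − (1.7945 + 0.10039) = 2.3901 g → mol O = 2.3901 ÷ 15.999 = 0.14939 mol
Divide by the smallest (0.099595 mol): C 1.500, H 1.000, O 1.500
Multiplying each by 2 gives whole numbers: C 3.00, H 2.00, O 3.00
Empirical formula: C3H2O3
Empirical-formula mass = 86.05 g/mol; 86 ÷ 86.05 ≈ 1, so the molecular formula is C3H2O3.

C3H2O3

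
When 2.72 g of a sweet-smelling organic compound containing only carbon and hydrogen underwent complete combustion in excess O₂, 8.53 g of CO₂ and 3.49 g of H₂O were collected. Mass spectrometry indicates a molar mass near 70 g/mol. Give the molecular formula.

C5H10

mol C = 8.53 g CO₂ ÷ 44.009 g/mol = 0.1938 mol
mol H = 2 × 3.49 g H₂O ÷ 18.015 g/mol = 0.3875 mol
Divide by the smallest (0.1938 mol): C 1.000, H 1.999
Empirical formula: CH2
Empirical-formula mass = 14.03 g/mol; 70 ÷ 14.03 ≈ 5, so the molecular formula is C5H10.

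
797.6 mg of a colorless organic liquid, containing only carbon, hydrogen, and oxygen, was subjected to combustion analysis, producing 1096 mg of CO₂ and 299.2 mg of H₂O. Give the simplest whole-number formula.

mol C = 1.096 g CO₂ ÷ 44.009 g/mol = 0.024904 mol
mol H = 2 × 0.2992 g H₂O ÷ 18.015 g/mol = 0.033217 mol
mass O = 0.7976 − (0.29912 + 0.033482) = 0.46500 g → mol O = 0.46500 ÷ 15.999 = 0.029064 mol
Divide by the smallest (0.024904 mol): C 1.000, H 1.334, O 1.167
Multiplying each by 6 gives whole numbers: C 6.00, H 8.00, O 7.00

C6H8O7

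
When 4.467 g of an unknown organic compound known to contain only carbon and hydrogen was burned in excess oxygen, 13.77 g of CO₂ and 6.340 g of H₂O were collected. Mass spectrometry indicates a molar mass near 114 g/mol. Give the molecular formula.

C8H18

mol C = 13.77 g CO₂ ÷ 44.009 g/mol = 0.31289 mol
mol H = 2 × 6.340 g H₂O ÷ 18.015 g/mol = 0.70386 mol
Divide by the smallest (0.31289 mol): C 1.000, H 2.250
Multiplying each by 4 gives whole numbers: C 4.00, H 9.00
Empirical formula: C4H9
Empirical-formula mass = 57.12 g/mol; 114 ÷ 57.12 ≈ 2, so the molecular formula is C8H18.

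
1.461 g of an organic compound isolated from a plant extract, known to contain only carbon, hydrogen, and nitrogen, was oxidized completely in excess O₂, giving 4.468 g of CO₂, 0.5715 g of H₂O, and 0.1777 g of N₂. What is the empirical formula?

C8H5N

mol C = 4.468 g CO₂ ÷ 44.009 g/mol = 0.10152 mol
mol H = 2 × 0.5715 g H₂O ÷ 18.015 g/mol = 0.063447 mol
mol N = 2 × 0.1777 g N₂ ÷ 28.014 g/mol = 0.012687 mol
Divide by the smallest (0.012687 mol): C 8.003, H 5.001, N 1.000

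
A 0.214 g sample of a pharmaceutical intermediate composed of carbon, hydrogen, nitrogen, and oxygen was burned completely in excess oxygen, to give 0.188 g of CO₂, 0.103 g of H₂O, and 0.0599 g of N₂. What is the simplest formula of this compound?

mol C = 0.188 g CO₂ ÷ 44.009 g/mol = 0.004272 mol
mol H = 2 × 0.103 g H₂O ÷ 18.015 g/mol = 0.01143 mol
mol N = 2 × 0.0599 g N₂ ÷ 28.014 g/mol = 0.004276 mol
mass O = 0.214 − (0.05131 + 0.01153 + 0.05990) = 0.09126 g → mol O = 0.09126 ÷ 15.999 = 0.005704 mol
Divide by the smallest (0.004272 mol): C 1.000, H 2.677, N 1.001, O 1.335
Multiplying each by 3 gives whole numbers: C 3.00, H 8.03, N 3.00, O 4.01

C3H8N3O4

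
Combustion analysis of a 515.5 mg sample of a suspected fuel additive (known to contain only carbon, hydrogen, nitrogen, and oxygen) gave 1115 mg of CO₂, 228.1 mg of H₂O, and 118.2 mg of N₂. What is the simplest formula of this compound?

C6H6N2O

mol C = 1.115 g CO₂ ÷ 44.009 g/mol = 0.025336 mol
mol H = 2 × 0.2281 g H₂O ÷ 18.015 g/mol = 0.025323 mol
mol N = 2 × 0.1182 g N₂ ÷ 28.014 g/mol = 0.0084386 mol
mass O = 0.5155 − (0.30431 + 0.025526 + 0.11820) = 0.067467 g → mol O = 0.067467 ÷ 15.999 = 0.0042169 mol
Divide by the smallest (0.0042169 mol): C 6.008, H 6.005, N 2.001, O 1.000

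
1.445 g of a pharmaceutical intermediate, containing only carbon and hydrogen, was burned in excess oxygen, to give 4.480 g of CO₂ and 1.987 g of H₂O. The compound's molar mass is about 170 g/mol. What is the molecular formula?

mol C = 4.480 g CO₂ ÷ 44.009 g/mol = 0.10180 mol
mol H = 2 × 1.987 g H₂O ÷ 18.015 g/mol = 0.22059 mol
Divide by the smallest (0.10180 mol): C 1.000, H 2.167
Multiplying each by 6 gives whole numbers: C 6.00, H 13.00
Empirical formula: C6H13
Empirical-formula mass = 85.17 g/mol; 170 ÷ 85.17 ≈ 2, so the molecular formula is C12H26.

C12H26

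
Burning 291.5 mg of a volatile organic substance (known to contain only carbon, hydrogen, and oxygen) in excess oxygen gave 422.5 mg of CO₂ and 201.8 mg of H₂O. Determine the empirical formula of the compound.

C3H7O3

mol C = 0.4225 g CO₂ ÷ 44.009 g/mol = 0.0096003 mol
mol H = 2 × 0.2018 g H₂O ÷ 18.015 g/mol = 0.022404 mol
mass O = 0.2915 − (0.11531 + 0.022583) = 0.15361 g → mol O = 0.15361 ÷ 15.999 = 0.0096011 mol
Divide by the smallest (0.0096003 mol): C 1.000, H 2.334, O 1.000
Multiplying each by 3 gives whole numbers: C 3.00, H 7.00, O 3.00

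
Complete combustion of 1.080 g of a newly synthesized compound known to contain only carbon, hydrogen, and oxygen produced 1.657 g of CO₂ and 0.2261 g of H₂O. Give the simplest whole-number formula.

C3H2O3

mol C = 1.657 g CO₂ ÷ 44.009 g/mol = 0.037651 mol
mol H = 2 × 0.2261 g H₂O ÷ 18.015 g/mol = 0.025101 mol
mass O = 1.080 − (0.45223 + 0.025302) = 0.60247 g → mol O = 0.60247 ÷ 15.999 = 0.037657 mol
Divide by the smallest (0.025101 mol): C 1.500, H 1.000, O 1.500
Multiplying each by 2 gives whole numbers: C 3.00, H 2.00, O 3.00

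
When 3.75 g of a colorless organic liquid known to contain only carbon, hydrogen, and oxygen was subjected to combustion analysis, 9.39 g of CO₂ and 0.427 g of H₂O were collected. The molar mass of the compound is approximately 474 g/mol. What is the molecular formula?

mol C = 9.39 g CO₂ ÷ 44.009 g/mol = 0.2134 mol
mol H = 2 × 0.427 g H₂O ÷ 18.015 g/mol = 0.04740 mol
mass O = 3.75 − (2.563 + 0.04778) = 1.139 g → mol O = 1.139 ÷ 15.999 = 0.07122 mol
Divide by the smallest (0.04740 mol): C 4.501, H 1.000, O 1.502
Multiplying each by 2 gives whole numbers: C 9.00, H 2.00, O 3.00
Empirical formula: C9H2O3
Empirical-formula mass = 158.11 g/mol; 474 ÷ 158.11 ≈ 3, so the molecular formula is C27H6O9.

C27H6O9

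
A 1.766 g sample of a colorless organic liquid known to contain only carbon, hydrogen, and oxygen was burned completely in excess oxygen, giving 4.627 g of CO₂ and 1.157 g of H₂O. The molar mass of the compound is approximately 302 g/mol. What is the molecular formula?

mol C = 4.627 g CO₂ ÷ 44.009 g/mol = 0.10514 mol
mol H = 2 × 1.157 g H₂O ÷ 18.015 g/mol = 0.12845 mol
mass O = 1.766 − (1.2628 + 0.12948) = 0.37372 g → mol O = 0.37372 ÷ 15.999 = 0.023359 mol
Divide by the smallest (0.023359 mol): C 4.501, H 5.499, O 1.000
Multiplying each by 2 gives whole numbers: C 9.00, H 11.00, O 2.00
Empirical formula: C9H11O2
Empirical-formula mass = 151.19 g/mol; 302 ÷ 151.19 ≈ 2, so the molecular formula is C18H22O4.

C18H22O4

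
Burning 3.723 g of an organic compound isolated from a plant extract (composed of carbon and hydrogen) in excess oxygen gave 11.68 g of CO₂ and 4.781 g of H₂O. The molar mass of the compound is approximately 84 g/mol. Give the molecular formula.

C6H12

mol C = 11.68 g CO₂ ÷ 44.009 g/mol = 0.26540 mol
mol H = 2 × 4.781 g H₂O ÷ 18.015 g/mol = 0.53078 mol
Divide by the smallest (0.26540 mol): C 1.000, H 2.000
Empirical formula: CH2
Empirical-formula mass = 14.03 g/mol; 84 ÷ 14.03 ≈ 6, so the molecular formula is C6H12.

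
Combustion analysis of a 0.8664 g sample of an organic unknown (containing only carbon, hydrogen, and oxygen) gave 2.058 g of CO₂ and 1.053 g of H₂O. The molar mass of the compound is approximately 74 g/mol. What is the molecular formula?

mol C = 2.058 g CO₂ ÷ 44.009 g/mol = 0.046763 mol
mol H = 2 × 1.053 g H₂O ÷ 18.015 g/mol = 0.11690 mol
mass O = 0.8664 − (0.56167 + 0.11784) = 0.18689 g → mol O = 0.18689 ÷ 15.999 = 0.011681 mol
Divide by the smallest (0.011681 mol): C 4.003, H 10.008, O 1.000
Empirical formula: C4H10O
Empirical-formula mass = 74.12 g/mol; 74 ÷ 74.12 ≈ 1, so the molecular formula is C4H10O.

C4H10O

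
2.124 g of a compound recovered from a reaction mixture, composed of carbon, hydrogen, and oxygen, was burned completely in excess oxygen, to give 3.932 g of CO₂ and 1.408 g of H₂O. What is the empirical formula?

mol C = 3.932 g CO₂ ÷ 44.009 g/mol = 0.089345 mol
mol H = 2 × 1.408 g H₂O ÷ 18.015 g/mol = 0.15631 mol
mass O = 2.124 − (1.0731 + 0.15756) = 0.89331 g → mol O = 0.89331 ÷ 15.999 = 0.055835 mol
Divide by the smallest (0.055835 mol): C 1.600, H 2.800, O 1.000
Multiplying each by 5 gives whole numbers: C 8.00, H 14.00, O 5.00

C8H14O5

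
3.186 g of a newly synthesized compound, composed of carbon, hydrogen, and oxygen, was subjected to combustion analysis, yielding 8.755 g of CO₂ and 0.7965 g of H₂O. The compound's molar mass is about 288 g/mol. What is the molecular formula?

C18H8O4

mol C = 8.755 g CO₂ ÷ 44.009 g/mol = 0.19894 mol
mol H = 2 × 0.7965 g H₂O ÷ 18.015 g/mol = 0.088426 mol
mass O = 3.186 − (2.3894 + 0.089134) = 0.70744 g → mol O = 0.70744 ÷ 15.999 = 0.044218 mol
Divide by the smallest (0.044218 mol): C 4.499, H 2.000, O 1.000
Multiplying each by 2 gives whole numbers: C 9.00, H 4.00, O 2.00
Empirical formula: C9H4O2
Empirical-formula mass = 144.13 g/mol; 288 ÷ 144.13 ≈ 2, so the molecular formula is C18H8O4.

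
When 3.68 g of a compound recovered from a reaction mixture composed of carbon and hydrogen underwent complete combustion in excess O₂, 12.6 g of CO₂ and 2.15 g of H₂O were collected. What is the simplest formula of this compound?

mol C = 12.6 g CO₂ ÷ 44.009 g/mol = 0.2863 mol
mol H = 2 × 2.15 g H₂O ÷ 18.015 g/mol = 0.2387 mol
Divide by the smallest (0.2387 mol): C 1.199, H 1.000
Multiplying each by 5 gives whole numbers: C 6.00, H 5.00

C6H5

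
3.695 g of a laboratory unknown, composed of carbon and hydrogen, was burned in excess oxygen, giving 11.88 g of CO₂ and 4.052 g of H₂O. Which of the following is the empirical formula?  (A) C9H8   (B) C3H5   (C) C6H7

mol C = 11.88 g CO₂ ÷ 44.009 g/mol = 0.26994 mol
mol H = 2 × 4.052 g H₂O ÷ 18.015 g/mol = 0.44985 mol
Divide by the smallest (0.26994 mol): C 1.000, H 1.666
Multiplying each by 3 gives whole numbers: C 3.00, H 5.00

(B) C3H5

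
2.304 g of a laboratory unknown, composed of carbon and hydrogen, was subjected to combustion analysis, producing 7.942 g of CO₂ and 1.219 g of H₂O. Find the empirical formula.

mol C = 7.942 g CO₂ ÷ 44.009 g/mol = 0.18046 mol
mol H = 2 × 1.219 g H₂O ÷ 18.015 g/mol = 0.13533 mol
Divide by the smallest (0.13533 mol): C 1.333, H 1.000
Multiplying each by 3 gives whole numbers: C 4.00, H 3.00

C4H3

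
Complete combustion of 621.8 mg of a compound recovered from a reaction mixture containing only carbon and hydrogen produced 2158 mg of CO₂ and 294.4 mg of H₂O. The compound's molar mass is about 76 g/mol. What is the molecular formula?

mol C = 2.158 g CO₂ ÷ 44.009 g/mol = 0.049035 mol
mol H = 2 × 0.2944 g H₂O ÷ 18.015 g/mol = 0.032684 mol
Divide by the smallest (0.032684 mol): C 1.500, H 1.000
Multiplying each by 2 gives whole numbers: C 3.00, H 2.00
Empirical formula: C3H2
Empirical-formula mass = 38.05 g/mol; 76 ÷ 38.05 ≈ 2, so the molecular formula is C6H4.

C6H4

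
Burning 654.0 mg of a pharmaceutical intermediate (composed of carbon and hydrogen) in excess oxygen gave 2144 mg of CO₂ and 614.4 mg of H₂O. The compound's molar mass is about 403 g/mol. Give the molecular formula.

mol C = 2.144 g CO₂ ÷ 44.009 g/mol = 0.048717 mol
mol H = 2 × 0.6144 g H₂O ÷ 18.015 g/mol = 0.068210 mol
Divide by the smallest (0.048717 mol): C 1.000, H 1.400
Multiplying each by 5 gives whole numbers: C 5.00, H 7.00
Empirical formula: C5H7
Empirical-formula mass = 67.11 g/mol; 403 ÷ 67.11 ≈ 6, so the molecular formula is C30H42.

C30H42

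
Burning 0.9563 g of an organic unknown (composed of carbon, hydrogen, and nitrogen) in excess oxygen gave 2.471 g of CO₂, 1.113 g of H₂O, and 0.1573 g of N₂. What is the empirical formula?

mol C = 2.471 g CO₂ ÷ 44.009 g/mol = 0.056148 mol
mol H = 2 × 1.113 g H₂O ÷ 18.015 g/mol = 0.12356 mol
mol N = 2 × 0.1573 g N₂ ÷ 28.014 g/mol = 0.011230 mol
Divide by the smallest (0.011230 mol): C 5.000, H 11.003, N 1.000

C5H11N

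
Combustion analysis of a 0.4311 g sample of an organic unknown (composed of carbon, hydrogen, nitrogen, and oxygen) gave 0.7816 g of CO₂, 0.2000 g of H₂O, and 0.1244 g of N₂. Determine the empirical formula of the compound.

mol C = 0.7816 g CO₂ ÷ 44.009 g/mol = 0.017760 mol
mol H = 2 × 0.2000 g H₂O ÷ 18.015 g/mol = 0.022204 mol
mol N = 2 × 0.1244 g N₂ ÷ 28.014 g/mol = 0.0088813 mol
mass O = 0.4311 − (0.21332 + 0.022381 + 0.12440) = 0.071003 g → mol O = 0.071003 ÷ 15.999 = 0.0044380 mol
Divide by the smallest (0.0044380 mol): C 4.002, H 5.003, N 2.001, O 1.000

C4H5N2O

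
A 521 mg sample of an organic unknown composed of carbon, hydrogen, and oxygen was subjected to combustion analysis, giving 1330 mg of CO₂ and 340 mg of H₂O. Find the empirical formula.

mol C = 1.33 g CO₂ ÷ 44.009 g/mol = 0.03022 mol
mol H = 2 × 0.340 g H₂O ÷ 18.015 g/mol = 0.03775 mol
mass O = 0.521 − (0.3630 + 0.03805) = 0.1200 g → mol O = 0.1200 ÷ 15.999 = 0.007498 mol
Divide by the smallest (0.007498 mol): C 4.030, H 5.034, O 1.000

C4H5O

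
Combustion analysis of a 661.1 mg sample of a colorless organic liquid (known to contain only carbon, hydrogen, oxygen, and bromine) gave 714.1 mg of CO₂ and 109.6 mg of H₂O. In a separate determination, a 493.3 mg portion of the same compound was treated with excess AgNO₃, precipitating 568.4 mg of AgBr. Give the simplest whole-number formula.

C4H3BrO2

mol C = 0.7141 g CO₂ ÷ 44.009 g/mol = 0.016226 mol
mol H = 2 × 0.1096 g H₂O ÷ 18.015 g/mol = 0.012168 mol
From the AgBr data: mol Br per gram of compound = (0.5684 ÷ 187.772) ÷ 0.4933 = 0.0061364 mol/g, so in the 0.6611 g combustion sample mol Br = 0.0040568 mol
mass O = 0.6611 − (0.19489 + 0.012265 + 0.32415) = 0.12979 g → mol O = 0.12979 ÷ 15.999 = 0.0081124 mol
Divide by the smallest (0.0040568 mol): C 4.000, H 2.999, Br 1.000, O 2.000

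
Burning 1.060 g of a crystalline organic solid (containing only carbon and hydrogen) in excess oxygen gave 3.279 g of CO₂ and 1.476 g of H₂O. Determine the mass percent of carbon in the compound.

84.43%

mol C = 3.279 g CO₂ ÷ 44.009 g/mol = 0.074507 mol
mol H = 2 × 1.476 g H₂O ÷ 18.015 g/mol = 0.16386 mol
mass % C = 0.89491 g ÷ 1.060 g × 100%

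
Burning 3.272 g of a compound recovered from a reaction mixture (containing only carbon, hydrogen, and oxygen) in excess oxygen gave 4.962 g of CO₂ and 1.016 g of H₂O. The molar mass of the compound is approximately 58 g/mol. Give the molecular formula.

mol C = 4.962 g CO₂ ÷ 44.009 g/mol = 0.11275 mol
mol H = 2 × 1.016 g H₂O ÷ 18.015 g/mol = 0.11279 mol
mass O = 3.272 − (1.3542 + 0.11370) = 1.8041 g → mol O = 1.8041 ÷ 15.999 = 0.11276 mol
Divide by the smallest (0.11275 mol): C 1.000, H 1.000, O 1.000
Empirical formula: CHO
Empirical-formula mass = 29.02 g/mol; 58 ÷ 29.02 ≈ 2, so the molecular formula is C2H2O2.

C2H2O2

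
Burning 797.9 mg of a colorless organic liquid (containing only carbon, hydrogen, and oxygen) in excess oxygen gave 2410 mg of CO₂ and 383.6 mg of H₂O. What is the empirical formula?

C9H7O

mol C = 2.410 g CO₂ ÷ 44.009 g/mol = 0.054762 mol
mol H = 2 × 0.3836 g H₂O ÷ 18.015 g/mol = 0.042587 mol
mass O = 0.7979 − (0.65774 + 0.042927) = 0.097232 g → mol O = 0.097232 ÷ 15.999 = 0.0060774 mol
Divide by the smallest (0.0060774 mol): C 9.011, H 7.007, O 1.000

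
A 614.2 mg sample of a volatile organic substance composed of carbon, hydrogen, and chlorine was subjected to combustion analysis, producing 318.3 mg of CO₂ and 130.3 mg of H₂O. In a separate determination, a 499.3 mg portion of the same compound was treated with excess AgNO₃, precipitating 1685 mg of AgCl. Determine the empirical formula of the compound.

mol C = 0.3183 g CO₂ ÷ 44.009 g/mol = 0.0072326 mol
mol H = 2 × 0.1303 g H₂O ÷ 18.015 g/mol = 0.014466 mol
From the AgCl data: mol Cl per gram of compound = (1.685 ÷ 143.318) ÷ 0.4993 = 0.023547 mol/g, so in the 0.6142 g combustion sample mol Cl = 0.014463 mol
Divide by the smallest (0.0072326 mol): C 1.000, H 2.000, Cl 2.000

CH2Cl2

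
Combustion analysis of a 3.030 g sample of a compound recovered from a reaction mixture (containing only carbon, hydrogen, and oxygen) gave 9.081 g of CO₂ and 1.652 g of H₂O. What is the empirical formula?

C9H8O

mol C = 9.081 g CO₂ ÷ 44.009 g/mol = 0.20634 mol
mol H = 2 × 1.652 g H₂O ÷ 18.015 g/mol = 0.18340 mol
mass O = 3.030 − (2.4784 + 0.18487) = 0.36673 g → mol O = 0.36673 ÷ 15.999 = 0.022922 mol
Divide by the smallest (0.022922 mol): C 9.002, H 8.001, O 1.000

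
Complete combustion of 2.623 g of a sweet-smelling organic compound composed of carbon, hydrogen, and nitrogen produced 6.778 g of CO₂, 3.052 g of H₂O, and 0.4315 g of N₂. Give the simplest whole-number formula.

mol C = 6.778 g CO₂ ÷ 44.009 g/mol = 0.15401 mol
mol H = 2 × 3.052 g H₂O ÷ 18.015 g/mol = 0.33883 mol
mol N = 2 × 0.4315 g N₂ ÷ 28.014 g/mol = 0.030806 mol
Divide by the smallest (0.030806 mol): C 4.999, H 10.999, N 1.000

C5H11N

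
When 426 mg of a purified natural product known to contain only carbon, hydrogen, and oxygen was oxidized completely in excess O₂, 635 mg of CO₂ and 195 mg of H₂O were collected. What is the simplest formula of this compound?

mol C = 0.635 g CO₂ ÷ 44.009 g/mol = 0.01443 mol
mol H = 2 × 0.195 g H₂O ÷ 18.015 g/mol = 0.02165 mol
mass O = 0.426 − (0.1733 + 0.02182) = 0.2309 g → mol O = 0.2309 ÷ 15.999 = 0.01443 mol
Divide by the smallest (0.01443 mol): C 1.000, H 1.500, O 1.000
Multiplying each by 2 gives whole numbers: C 2.00, H 3.00, O 2.00

C2H3O2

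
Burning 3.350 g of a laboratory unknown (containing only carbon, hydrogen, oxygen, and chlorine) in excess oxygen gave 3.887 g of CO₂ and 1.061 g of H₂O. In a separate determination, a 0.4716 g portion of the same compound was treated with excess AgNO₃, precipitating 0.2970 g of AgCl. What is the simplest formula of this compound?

C6H8ClO7

mol C = 3.887 g CO₂ ÷ 44.009 g/mol = 0.088323 mol
mol H = 2 × 1.061 g H₂O ÷ 18.015 g/mol = 0.11779 mol
From the AgCl data: mol Cl per gram of compound = (0.2970 ÷ 143.318) ÷ 0.4716 = 0.0043942 mol/g, so in the 3.350 g combustion sample mol Cl = 0.014721 mol
mass O = 3.350 − (1.0608 + 0.11873 + 0.52185) = 1.6486 g → mol O = 1.6486 ÷ 15.999 = 0.10304 mol
Divide by the smallest (0.014721 mol): C 6.000, H 8.002, Cl 1.000, O 7.000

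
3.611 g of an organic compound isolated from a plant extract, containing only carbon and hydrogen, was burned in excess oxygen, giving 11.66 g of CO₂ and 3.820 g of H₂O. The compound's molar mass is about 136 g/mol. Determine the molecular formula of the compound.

C10H16

mol C = 11.66 g CO₂ ÷ 44.009 g/mol = 0.26495 mol
mol H = 2 × 3.820 g H₂O ÷ 18.015 g/mol = 0.42409 mol
Divide by the smallest (0.26495 mol): C 1.000, H 1.601
Multiplying each by 5 gives whole numbers: C 5.00, H 8.00
Empirical formula: C5H8
Empirical-formula mass = 68.12 g/mol; 136 ÷ 68.12 ≈ 2, so the molecular formula is C10H16.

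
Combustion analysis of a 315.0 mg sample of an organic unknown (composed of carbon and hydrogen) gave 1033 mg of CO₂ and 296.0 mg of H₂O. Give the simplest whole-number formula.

C5H7

mol C = 1.033 g CO₂ ÷ 44.009 g/mol = 0.023472 mol
mol H = 2 × 0.2960 g H₂O ÷ 18.015 g/mol = 0.032862 mol
Divide by the smallest (0.023472 mol): C 1.000, H 1.400
Multiplying each by 5 gives whole numbers: C 5.00, H 7.00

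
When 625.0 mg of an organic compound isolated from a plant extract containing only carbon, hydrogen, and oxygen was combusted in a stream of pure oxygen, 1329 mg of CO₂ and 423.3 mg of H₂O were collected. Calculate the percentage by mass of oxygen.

mol C = 1.329 g CO₂ ÷ 44.009 g/mol = 0.030198 mol
mol H = 2 × 0.4233 g H₂O ÷ 18.015 g/mol = 0.046994 mol
mass O = 0.6250 − (0.36271 + 0.047370) = 0.21492 g → mol O = 0.21492 ÷ 15.999 = 0.013433 mol
mass % O = 0.21492 g ÷ 0.6250 g × 100%

34.39%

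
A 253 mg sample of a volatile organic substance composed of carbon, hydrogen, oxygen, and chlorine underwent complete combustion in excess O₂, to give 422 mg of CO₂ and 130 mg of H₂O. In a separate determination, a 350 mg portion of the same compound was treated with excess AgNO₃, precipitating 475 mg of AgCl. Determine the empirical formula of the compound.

mol C = 0.422 g CO₂ ÷ 44.009 g/mol = 0.009589 mol
mol H = 2 × 0.130 g H₂O ÷ 18.015 g/mol = 0.01443 mol
From the AgCl data: mol Cl per gram of compound = (0.475 ÷ 143.318) ÷ 0.350 = 0.009469 mol/g, so in the 0.253 g combustion sample mol Cl = 0.002396 mol
mass O = 0.253 − (0.1152 + 0.01455 + 0.08493) = 0.03835 g → mol O = 0.03835 ÷ 15.999 = 0.002397 mol
Divide by the smallest (0.002396 mol): C 4.002, H 6.024, Cl 1.000, O 1.001

C4H6ClO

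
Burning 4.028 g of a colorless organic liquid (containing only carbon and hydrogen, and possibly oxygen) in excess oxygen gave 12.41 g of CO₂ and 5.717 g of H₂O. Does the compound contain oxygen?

mol C = 12.41 g CO₂ ÷ 44.009 g/mol = 0.28199 mol
mol H = 2 × 5.717 g H₂O ÷ 18.015 g/mol = 0.63469 mol
C and H together account for 4.0267 g — essentially the entire 4.028 g sample — so the compound contains no oxygen.

no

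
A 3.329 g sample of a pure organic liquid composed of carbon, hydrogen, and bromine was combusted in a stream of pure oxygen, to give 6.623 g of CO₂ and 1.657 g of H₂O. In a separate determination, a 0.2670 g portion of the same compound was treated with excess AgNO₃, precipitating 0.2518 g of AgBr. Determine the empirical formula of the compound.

C9H11Br

mol C = 6.623 g CO₂ ÷ 44.009 g/mol = 0.15049 mol
mol H = 2 × 1.657 g H₂O ÷ 18.015 g/mol = 0.18396 mol
From the AgBr data: mol Br per gram of compound = (0.2518 ÷ 187.772) ÷ 0.2670 = 0.0050224 mol/g, so in the 3.329 g combustion sample mol Br = 0.016720 mol
Divide by the smallest (0.016720 mol): C 9.001, H 11.002, Br 1.000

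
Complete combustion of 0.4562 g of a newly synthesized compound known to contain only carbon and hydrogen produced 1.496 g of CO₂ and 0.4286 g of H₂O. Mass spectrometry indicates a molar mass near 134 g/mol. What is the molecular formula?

mol C = 1.496 g CO₂ ÷ 44.009 g/mol = 0.033993 mol
mol H = 2 × 0.4286 g H₂O ÷ 18.015 g/mol = 0.047583 mol
Divide by the smallest (0.033993 mol): C 1.000, H 1.400
Multiplying each by 5 gives whole numbers: C 5.00, H 7.00
Empirical formula: C5H7
Empirical-formula mass = 67.11 g/mol; 134 ÷ 67.11 ≈ 2, so the molecular formula is C10H14.

C10H14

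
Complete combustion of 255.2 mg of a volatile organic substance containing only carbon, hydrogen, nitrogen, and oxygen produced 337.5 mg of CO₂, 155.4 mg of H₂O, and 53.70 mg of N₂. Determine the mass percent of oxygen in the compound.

36.05%

mol C = 0.3375 g CO₂ ÷ 44.009 g/mol = 0.0076689 mol
mol H = 2 × 0.1554 g H₂O ÷ 18.015 g/mol = 0.017252 mol
mol N = 2 × 0.05370 g N₂ ÷ 28.014 g/mol = 0.0038338 mol
mass O = 0.2552 − (0.092111 + 0.017390 + 0.053700) = 0.091999 g → mol O = 0.091999 ÷ 15.999 = 0.0057503 mol
mass % O = 0.091999 g ÷ 0.2552 g × 100%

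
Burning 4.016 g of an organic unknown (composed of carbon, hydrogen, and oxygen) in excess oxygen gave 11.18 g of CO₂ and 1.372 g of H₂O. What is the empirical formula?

mol C = 11.18 g CO₂ ÷ 44.009 g/mol = 0.25404 mol
mol H = 2 × 1.372 g H₂O ÷ 18.015 g/mol = 0.15232 mol
mass O = 4.016 − (3.0513 + 0.15354) = 0.81120 g → mol O = 0.81120 ÷ 15.999 = 0.050703 mol
Divide by the smallest (0.050703 mol): C 5.010, H 3.004, O 1.000

C5H3O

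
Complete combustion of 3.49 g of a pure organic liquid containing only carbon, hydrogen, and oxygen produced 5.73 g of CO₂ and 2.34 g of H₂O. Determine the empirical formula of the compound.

mol C = 5.73 g CO₂ ÷ 44.009 g/mol = 0.1302 mol
mol H = 2 × 2.34 g H₂O ÷ 18.015 g/mol = 0.2598 mol
mass O = 3.49 − (1.564 + 0.2619) = 1.664 g → mol O = 1.664 ÷ 15.999 = 0.1040 mol
Divide by the smallest (0.1040 mol): C 1.252, H 2.497, O 1.000
Multiplying each by 4 gives whole numbers: C 5.01, H 9.99, O 4.00

C5H10O4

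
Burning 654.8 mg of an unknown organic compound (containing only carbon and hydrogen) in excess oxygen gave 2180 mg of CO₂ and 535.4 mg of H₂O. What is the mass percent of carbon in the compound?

90.86%

mol C = 2.180 g CO₂ ÷ 44.009 g/mol = 0.049535 mol
mol H = 2 × 0.5354 g H₂O ÷ 18.015 g/mol = 0.059439 mol
mass % C = 0.59497 g ÷ 0.6548 g × 100%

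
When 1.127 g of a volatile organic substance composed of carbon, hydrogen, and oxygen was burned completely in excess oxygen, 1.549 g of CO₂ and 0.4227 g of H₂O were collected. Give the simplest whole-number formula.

C6H8O7

mol C = 1.549 g CO₂ ÷ 44.009 g/mol = 0.035197 mol
mol H = 2 × 0.4227 g H₂O ÷ 18.015 g/mol = 0.046928 mol
mass O = 1.127 − (0.42276 + 0.047303) = 0.65694 g → mol O = 0.65694 ÷ 15.999 = 0.041061 mol
Divide by the smallest (0.035197 mol): C 1.000, H 1.333, O 1.167
Multiplying each by 6 gives whole numbers: C 6.00, H 8.00, O 7.00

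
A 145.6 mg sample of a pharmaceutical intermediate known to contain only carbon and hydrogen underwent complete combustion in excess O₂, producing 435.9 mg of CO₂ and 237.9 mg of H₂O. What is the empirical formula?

C3H8

mol C = 0.4359 g CO₂ ÷ 44.009 g/mol = 0.0099048 mol
mol H = 2 × 0.2379 g H₂O ÷ 18.015 g/mol = 0.026411 mol
Divide by the smallest (0.0099048 mol): C 1.000, H 2.667
Multiplying each by 3 gives whole numbers: C 3.00, H 8.00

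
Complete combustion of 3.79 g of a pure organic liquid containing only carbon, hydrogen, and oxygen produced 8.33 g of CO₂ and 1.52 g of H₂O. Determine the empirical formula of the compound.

C9H8O4

mol C = 8.33 g CO₂ ÷ 44.009 g/mol = 0.1893 mol
mol H = 2 × 1.52 g H₂O ÷ 18.015 g/mol = 0.1687 mol
mass O = 3.79 − (2.273 + 0.1701) = 1.346 g → mol O = 1.346 ÷ 15.999 = 0.08416 mol
Divide by the smallest (0.08416 mol): C 2.249, H 2.005, O 1.000
Multiplying each by 4 gives whole numbers: C 9.00, H 8.02, O 4.00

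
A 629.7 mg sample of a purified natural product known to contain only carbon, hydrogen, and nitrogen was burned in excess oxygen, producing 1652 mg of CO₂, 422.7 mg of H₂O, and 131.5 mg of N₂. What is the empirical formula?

C4H5N

mol C = 1.652 g CO₂ ÷ 44.009 g/mol = 0.037538 mol
mol H = 2 × 0.4227 g H₂O ÷ 18.015 g/mol = 0.046928 mol
mol N = 2 × 0.1315 g N₂ ÷ 28.014 g/mol = 0.0093882 mol
Divide by the smallest (0.0093882 mol): C 3.998, H 4.999, N 1.000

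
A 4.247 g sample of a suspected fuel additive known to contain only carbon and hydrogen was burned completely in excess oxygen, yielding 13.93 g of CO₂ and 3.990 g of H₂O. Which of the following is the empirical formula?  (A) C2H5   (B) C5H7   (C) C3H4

mol C = 13.93 g CO₂ ÷ 44.009 g/mol = 0.31653 mol
mol H = 2 × 3.990 g H₂O ÷ 18.015 g/mol = 0.44296 mol
Divide by the smallest (0.31653 mol): C 1.000, H 1.399
Multiplying each by 5 gives whole numbers: C 5.00, H 7.00

(B) C5H7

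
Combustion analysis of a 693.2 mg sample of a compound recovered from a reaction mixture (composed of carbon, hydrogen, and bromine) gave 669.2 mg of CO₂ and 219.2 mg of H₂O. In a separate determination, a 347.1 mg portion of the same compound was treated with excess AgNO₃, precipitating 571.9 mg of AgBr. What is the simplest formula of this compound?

C5H8Br2

mol C = 0.6692 g CO₂ ÷ 44.009 g/mol = 0.015206 mol
mol H = 2 × 0.2192 g H₂O ÷ 18.015 g/mol = 0.024335 mol
From the AgBr data: mol Br per gram of compound = (0.5719 ÷ 187.772) ÷ 0.3471 = 0.0087747 mol/g, so in the 0.6932 g combustion sample mol Br = 0.0060827 mol
Divide by the smallest (0.0060827 mol): C 2.500, H 4.001, Br 1.000
Multiplying each by 2 gives whole numbers: C 5.00, H 8.00, Br 2.00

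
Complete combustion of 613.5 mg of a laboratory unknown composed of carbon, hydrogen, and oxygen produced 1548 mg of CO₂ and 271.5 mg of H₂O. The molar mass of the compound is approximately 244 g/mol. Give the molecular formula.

C14H12O4

mol C = 1.548 g CO₂ ÷ 44.009 g/mol = 0.035175 mol
mol H = 2 × 0.2715 g H₂O ÷ 18.015 g/mol = 0.030142 mol
mass O = 0.6135 − (0.42248 + 0.030383) = 0.16063 g → mol O = 0.16063 ÷ 15.999 = 0.010040 mol
Divide by the smallest (0.010040 mol): C 3.503, H 3.002, O 1.000
Multiplying each by 2 gives whole numbers: C 7.01, H 6.00, O 2.00
Empirical formula: C7H6O2
Empirical-formula mass = 122.12 g/mol; 244 ÷ 122.12 ≈ 2, so the molecular formula is C14H12O4.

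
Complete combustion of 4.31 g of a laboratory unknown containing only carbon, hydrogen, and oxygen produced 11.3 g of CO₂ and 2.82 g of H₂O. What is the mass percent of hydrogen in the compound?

7.3%

mol C = 11.3 g CO₂ ÷ 44.009 g/mol = 0.2568 mol
mol H = 2 × 2.82 g H₂O ÷ 18.015 g/mol = 0.3131 mol
mass O = 4.31 − (3.084 + 0.3156) = 0.9104 g → mol O = 0.9104 ÷ 15.999 = 0.05690 mol
mass % H = 0.3156 g ÷ 4.31 g × 100%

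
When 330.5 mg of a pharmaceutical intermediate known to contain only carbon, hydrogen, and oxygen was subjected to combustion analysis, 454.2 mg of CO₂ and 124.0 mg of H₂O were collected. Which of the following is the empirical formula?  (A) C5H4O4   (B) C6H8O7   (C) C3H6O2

mol C = 0.4542 g CO₂ ÷ 44.009 g/mol = 0.010321 mol
mol H = 2 × 0.1240 g H₂O ÷ 18.015 g/mol = 0.013766 mol
mass O = 0.3305 − (0.12396 + 0.013876) = 0.19266 g → mol O = 0.19266 ÷ 15.999 = 0.012042 mol
Divide by the smallest (0.010321 mol): C 1.000, H 1.334, O 1.167
Multiplying each by 6 gives whole numbers: C 6.00, H 8.00, O 7.00

(B) C6H8O7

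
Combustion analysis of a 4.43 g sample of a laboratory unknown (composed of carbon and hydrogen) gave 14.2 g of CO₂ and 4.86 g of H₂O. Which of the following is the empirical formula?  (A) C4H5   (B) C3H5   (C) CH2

mol C = 14.2 g CO₂ ÷ 44.009 g/mol = 0.3227 mol
mol H = 2 × 4.86 g H₂O ÷ 18.015 g/mol = 0.5396 mol
Divide by the smallest (0.3227 mol): C 1.000, H 1.672
Multiplying each by 3 gives whole numbers: C 3.00, H 5.02

(B) C3H5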